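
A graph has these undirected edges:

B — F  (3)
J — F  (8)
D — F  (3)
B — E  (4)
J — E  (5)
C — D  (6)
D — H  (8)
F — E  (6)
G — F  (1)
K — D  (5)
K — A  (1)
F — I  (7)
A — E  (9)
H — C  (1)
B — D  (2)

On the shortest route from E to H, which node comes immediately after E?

B

Candidate routes:
E - B - D - C - H: 4+2+6+1 = 13
E - B - F - D - C - H: 4+3+3+6+1 = 17
E - B - D - H: 4+2+8 = 14
E - F - D - C - H: 6+3+6+1 = 16
Cheapest is E - B - D - C - H at 13.
So from E the first move is to B.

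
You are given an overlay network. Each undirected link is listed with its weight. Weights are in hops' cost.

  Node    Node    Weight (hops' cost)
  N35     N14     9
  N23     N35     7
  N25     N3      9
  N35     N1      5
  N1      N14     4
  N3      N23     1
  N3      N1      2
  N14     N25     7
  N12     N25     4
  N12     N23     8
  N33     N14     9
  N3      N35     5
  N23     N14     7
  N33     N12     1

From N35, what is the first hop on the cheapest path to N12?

N3

Compare a few routes:
N35 - N23 - N12: 7+8 = 15
N35 - N3 - N23 - N12: 5+1+8 = 14
N35 - N1 - N3 - N23 - N12: 5+2+1+8 = 16
The minimum is 14 hops' cost via N35 - N3 - N23 - N12.
So from N35 the first move is to N3.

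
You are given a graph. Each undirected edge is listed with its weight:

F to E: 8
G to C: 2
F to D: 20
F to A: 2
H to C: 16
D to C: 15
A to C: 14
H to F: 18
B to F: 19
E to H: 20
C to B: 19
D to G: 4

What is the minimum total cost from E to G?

Enumerating some paths:
E–H–C–G: 20+16+2 = 38
E–F–D–G: 8+20+4 = 32
E–F–A–C–D–G: 8+2+14+15+4 = 43
E–F–A–C–G: 8+2+14+2 = 26
The minimum is 26 via E–F–A–C–G.

26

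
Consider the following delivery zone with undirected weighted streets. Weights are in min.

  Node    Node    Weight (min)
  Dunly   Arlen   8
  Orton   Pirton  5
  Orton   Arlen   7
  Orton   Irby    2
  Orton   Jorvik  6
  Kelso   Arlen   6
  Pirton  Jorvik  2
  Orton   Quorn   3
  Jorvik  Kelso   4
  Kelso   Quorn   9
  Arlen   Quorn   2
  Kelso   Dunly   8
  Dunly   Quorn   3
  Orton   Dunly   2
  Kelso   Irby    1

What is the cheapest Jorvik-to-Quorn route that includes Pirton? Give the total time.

10 min

Shortest Jorvik→Pirton: Jorvik → Pirton = 2
Shortest Pirton→Quorn: Pirton → Orton → Quorn = 8
Total via Pirton: 2 + 8 = 10 min.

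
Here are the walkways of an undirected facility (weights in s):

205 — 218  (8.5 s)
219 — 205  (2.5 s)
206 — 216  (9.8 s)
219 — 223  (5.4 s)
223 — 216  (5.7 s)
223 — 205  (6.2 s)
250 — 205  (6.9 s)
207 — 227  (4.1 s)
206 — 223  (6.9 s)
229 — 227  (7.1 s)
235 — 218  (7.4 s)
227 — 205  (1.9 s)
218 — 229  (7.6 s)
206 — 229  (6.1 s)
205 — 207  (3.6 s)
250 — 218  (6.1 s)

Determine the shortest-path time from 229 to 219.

Enumerating some paths:
229 → 227 → 207 → 205 → 219: 7.1+4.1+3.6+2.5 = 17.3
229 → 227 → 205 → 219: 7.1+1.9+2.5 = 11.5
Cheapest is 229 → 227 → 205 → 219 at 11.5 s.

11.5 s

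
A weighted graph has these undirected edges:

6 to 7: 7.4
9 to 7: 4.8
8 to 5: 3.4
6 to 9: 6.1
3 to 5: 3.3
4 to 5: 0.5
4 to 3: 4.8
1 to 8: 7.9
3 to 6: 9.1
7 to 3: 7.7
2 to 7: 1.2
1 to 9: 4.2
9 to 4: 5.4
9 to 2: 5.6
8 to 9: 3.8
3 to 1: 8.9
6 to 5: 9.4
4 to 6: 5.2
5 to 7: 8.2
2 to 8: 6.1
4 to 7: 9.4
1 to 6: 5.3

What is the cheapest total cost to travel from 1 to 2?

Running Dijkstra from 1:
1: 0
9: 4.2  (via 1)
6: 5.3  (via 1)
8: 7.9  (via 1)
3: 8.9  (via 1)
7: 9  (via 9)
4: 9.6  (via 9)
2: 9.8  (via 9)
Shortest route: 1–9–2 = 9.8.

9.8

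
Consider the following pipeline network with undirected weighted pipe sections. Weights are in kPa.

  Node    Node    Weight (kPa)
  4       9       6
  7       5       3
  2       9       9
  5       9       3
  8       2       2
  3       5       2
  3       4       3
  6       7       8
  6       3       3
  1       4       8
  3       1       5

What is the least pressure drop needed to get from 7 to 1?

Enumerating some paths:
7 → 5 → 3 → 1: 3+2+5 = 10
7 → 5 → 3 → 4 → 1: 3+2+3+8 = 16
7 → 6 → 3 → 1: 8+3+5 = 16
Cheapest is 7 → 5 → 3 → 1 at 10 kPa.

10 kPa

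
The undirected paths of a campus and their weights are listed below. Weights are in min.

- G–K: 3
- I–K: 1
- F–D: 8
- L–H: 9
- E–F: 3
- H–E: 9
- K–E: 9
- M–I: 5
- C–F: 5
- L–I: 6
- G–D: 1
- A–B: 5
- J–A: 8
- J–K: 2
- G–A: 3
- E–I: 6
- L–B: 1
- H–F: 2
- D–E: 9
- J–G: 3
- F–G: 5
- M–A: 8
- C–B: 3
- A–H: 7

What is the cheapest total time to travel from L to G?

9 min

Running Dijkstra from L:
L: 0
B: 1  (via L)
C: 4  (via B)
A: 6  (via B)
I: 6  (via L)
K: 7  (via I)
F: 9  (via C)
G: 9  (via A)
Shortest route: L–B–A–G = 9 min.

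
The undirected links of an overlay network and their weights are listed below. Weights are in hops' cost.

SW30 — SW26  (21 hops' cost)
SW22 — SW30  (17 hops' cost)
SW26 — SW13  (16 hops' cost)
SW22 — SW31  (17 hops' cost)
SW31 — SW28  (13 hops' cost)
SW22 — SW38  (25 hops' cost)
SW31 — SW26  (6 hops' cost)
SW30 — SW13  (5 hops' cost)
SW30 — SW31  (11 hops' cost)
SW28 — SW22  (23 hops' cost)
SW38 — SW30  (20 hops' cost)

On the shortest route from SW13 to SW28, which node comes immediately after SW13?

Enumerating some paths:
SW13–SW26–SW31–SW28: 16+6+13 = 35
SW13–SW30–SW31–SW28: 5+11+13 = 29
Cheapest is SW13–SW30–SW31–SW28 at 29 hops' cost.
So from SW13 the first move is to SW30.

SW30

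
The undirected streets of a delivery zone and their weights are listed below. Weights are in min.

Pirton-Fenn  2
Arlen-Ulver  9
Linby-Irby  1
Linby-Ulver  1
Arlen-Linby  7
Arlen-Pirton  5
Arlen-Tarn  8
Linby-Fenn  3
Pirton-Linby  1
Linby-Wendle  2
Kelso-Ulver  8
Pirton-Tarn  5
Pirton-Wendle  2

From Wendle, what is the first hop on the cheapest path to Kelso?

Candidate routes:
Wendle - Linby - Ulver - Kelso: 2+1+8 = 11
Wendle - Pirton - Fenn - Linby - Ulver - Kelso: 2+2+3+1+8 = 16
Wendle - Pirton - Linby - Ulver - Kelso: 2+1+1+8 = 12
The minimum is 11 min via Wendle - Linby - Ulver - Kelso.
So from Wendle the first move is to Linby.

Linby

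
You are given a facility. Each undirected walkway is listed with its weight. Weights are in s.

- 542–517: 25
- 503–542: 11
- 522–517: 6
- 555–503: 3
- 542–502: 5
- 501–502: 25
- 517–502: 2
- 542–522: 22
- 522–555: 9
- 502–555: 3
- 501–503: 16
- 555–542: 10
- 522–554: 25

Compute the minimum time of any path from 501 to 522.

Enumerating some paths:
501 - 503 - 555 - 522: 16+3+9 = 28
501 - 503 - 555 - 502 - 517 - 522: 16+3+3+2+6 = 30
501 - 502 - 517 - 522: 25+2+6 = 33
The minimum is 28 s via 501 - 503 - 555 - 522.

28 s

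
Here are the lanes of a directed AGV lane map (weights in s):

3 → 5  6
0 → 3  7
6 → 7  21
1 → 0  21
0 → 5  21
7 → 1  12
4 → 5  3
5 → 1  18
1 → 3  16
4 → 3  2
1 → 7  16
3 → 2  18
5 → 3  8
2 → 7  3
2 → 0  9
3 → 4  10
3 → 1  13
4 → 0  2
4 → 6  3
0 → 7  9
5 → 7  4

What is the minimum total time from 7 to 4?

38 s

Candidate routes:
7 - 1 - 0 - 3 - 4: 12+21+7+10 = 50
7 - 1 - 3 - 4: 12+16+10 = 38
Cheapest is 7 - 1 - 3 - 4 at 38 s.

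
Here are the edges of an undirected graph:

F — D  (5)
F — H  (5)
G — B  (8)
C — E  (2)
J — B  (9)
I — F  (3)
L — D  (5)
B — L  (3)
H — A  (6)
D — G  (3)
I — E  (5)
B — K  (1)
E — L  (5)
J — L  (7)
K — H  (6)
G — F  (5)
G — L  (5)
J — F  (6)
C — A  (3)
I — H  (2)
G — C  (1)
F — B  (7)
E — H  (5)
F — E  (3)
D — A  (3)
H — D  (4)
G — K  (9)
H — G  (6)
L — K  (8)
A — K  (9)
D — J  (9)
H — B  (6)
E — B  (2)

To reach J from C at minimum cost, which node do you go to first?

E

Compare a few routes:
C–E–F–J: 2+3+6 = 11
C–G–F–J: 1+5+6 = 12
The minimum is 11 via C–E–F–J.
So from C the first move is to E.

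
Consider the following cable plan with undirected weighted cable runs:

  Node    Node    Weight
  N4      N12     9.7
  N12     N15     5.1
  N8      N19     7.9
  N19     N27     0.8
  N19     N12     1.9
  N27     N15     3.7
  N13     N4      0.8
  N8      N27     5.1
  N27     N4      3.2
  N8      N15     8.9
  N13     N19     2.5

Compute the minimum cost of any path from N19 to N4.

Enumerating some paths:
N19 → N27 → N4: 0.8+3.2 = 4
N19 → N13 → N4: 2.5+0.8 = 3.3
Cheapest is N19 → N13 → N4 at 3.3.

3.3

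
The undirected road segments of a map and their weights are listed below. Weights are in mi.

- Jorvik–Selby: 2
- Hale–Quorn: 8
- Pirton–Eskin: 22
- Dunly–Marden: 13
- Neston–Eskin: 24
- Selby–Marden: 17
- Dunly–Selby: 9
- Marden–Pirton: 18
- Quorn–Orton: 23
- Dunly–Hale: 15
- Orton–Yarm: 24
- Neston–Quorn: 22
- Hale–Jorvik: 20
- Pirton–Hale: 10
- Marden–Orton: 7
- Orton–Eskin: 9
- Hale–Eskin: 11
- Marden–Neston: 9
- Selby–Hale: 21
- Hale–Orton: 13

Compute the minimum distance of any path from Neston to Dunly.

Running Dijkstra from Neston:
Neston: 0
Marden: 9  (via Neston)
Orton: 16  (via Marden)
Quorn: 22  (via Neston)
Dunly: 22  (via Marden)
Shortest route: Neston–Marden–Dunly = 22 mi.

22 mi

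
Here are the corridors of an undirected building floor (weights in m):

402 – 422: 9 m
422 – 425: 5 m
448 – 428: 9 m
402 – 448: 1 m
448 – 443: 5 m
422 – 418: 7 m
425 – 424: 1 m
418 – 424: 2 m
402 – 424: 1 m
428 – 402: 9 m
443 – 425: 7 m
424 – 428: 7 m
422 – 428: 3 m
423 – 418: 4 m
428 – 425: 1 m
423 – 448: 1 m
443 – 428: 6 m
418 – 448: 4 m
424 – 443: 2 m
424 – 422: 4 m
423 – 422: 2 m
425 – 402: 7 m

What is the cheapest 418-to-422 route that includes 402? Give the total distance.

7 m

Shortest 418→402: 418–424–402 = 3
Shortest 402→422: 402–448–423–422 = 4
Total via 402: 3 + 4 = 7 m.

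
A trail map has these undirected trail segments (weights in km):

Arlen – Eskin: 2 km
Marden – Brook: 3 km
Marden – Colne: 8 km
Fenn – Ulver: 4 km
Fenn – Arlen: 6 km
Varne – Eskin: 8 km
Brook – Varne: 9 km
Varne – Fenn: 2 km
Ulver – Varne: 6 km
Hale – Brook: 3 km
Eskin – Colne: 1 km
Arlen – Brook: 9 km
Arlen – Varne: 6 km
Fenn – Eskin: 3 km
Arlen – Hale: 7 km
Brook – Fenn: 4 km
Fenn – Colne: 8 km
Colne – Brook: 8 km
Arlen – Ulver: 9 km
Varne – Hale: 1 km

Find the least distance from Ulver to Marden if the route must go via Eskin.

Shortest Ulver→Eskin: Ulver → Fenn → Eskin = 7
Shortest Eskin→Marden: Eskin → Colne → Marden = 9
Total via Eskin: 7 + 9 = 16 km.

16 km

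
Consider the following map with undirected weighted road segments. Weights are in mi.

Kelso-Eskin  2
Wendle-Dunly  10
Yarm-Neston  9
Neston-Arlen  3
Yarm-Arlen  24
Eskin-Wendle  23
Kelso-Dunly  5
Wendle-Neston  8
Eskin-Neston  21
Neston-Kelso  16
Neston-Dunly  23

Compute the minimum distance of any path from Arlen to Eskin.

Compare a few routes:
Arlen–Neston–Eskin: 3+21 = 24
Arlen–Neston–Wendle–Dunly–Kelso–Eskin: 3+8+10+5+2 = 28
Arlen–Neston–Dunly–Kelso–Eskin: 3+23+5+2 = 33
Arlen–Neston–Kelso–Eskin: 3+16+2 = 21
Cheapest is Arlen–Neston–Kelso–Eskin at 21 mi.

21 mi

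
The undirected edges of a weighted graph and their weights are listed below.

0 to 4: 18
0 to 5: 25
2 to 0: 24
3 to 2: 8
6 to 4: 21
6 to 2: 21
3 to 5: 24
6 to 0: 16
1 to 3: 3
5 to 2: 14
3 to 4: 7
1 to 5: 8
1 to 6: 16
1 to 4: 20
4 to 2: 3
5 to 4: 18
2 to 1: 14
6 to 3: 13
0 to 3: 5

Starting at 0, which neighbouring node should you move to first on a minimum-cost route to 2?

3

Compare a few routes:
0 → 3 → 4 → 2: 5+7+3 = 15
0 → 4 → 2: 18+3 = 21
0 → 3 → 2: 5+8 = 13
The minimum is 13 via 0 → 3 → 2.
So from 0 the first move is to 3.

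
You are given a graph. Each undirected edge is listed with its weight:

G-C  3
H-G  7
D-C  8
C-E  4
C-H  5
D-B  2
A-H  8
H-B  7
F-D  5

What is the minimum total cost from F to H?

14

Enumerating some paths:
F → D → C → G → H: 5+8+3+7 = 23
F → D → C → H: 5+8+5 = 18
F → D → B → H: 5+2+7 = 14
Cheapest is F → D → B → H at 14.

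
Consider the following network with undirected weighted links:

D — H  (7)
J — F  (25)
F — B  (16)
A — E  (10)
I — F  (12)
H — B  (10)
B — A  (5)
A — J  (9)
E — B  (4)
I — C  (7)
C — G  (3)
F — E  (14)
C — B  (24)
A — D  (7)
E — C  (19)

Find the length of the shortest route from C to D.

Settle nodes by increasing distance from C:
C: 0
G: 3  (via C)
I: 7  (via C)
E: 19  (via C)
F: 19  (via I)
B: 23  (via E)
A: 28  (via B)
H: 33  (via B)
D: 35  (via A)
Shortest route: C → E → B → A → D = 35.

35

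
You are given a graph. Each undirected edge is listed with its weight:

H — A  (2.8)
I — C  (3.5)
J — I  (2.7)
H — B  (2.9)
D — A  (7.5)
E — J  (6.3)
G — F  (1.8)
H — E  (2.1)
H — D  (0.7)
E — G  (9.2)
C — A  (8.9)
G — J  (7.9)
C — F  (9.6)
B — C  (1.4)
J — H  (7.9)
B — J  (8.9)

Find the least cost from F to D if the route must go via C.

14.6

Shortest F→C: F → C = 9.6
Shortest C→D: C → B → H → D = 5
Total via C: 9.6 + 5 = 14.6.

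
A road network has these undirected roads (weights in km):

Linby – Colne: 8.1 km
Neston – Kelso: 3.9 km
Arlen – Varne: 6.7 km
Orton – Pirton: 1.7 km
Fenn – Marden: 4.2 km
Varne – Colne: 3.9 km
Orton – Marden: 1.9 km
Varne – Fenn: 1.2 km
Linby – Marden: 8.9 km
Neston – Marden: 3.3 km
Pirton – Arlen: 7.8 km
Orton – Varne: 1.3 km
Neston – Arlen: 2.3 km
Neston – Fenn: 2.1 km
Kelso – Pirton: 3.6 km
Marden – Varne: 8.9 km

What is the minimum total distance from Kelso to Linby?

Compare a few routes:
Kelso–Neston–Marden–Linby: 3.9+3.3+8.9 = 16.1
Kelso–Pirton–Orton–Varne–Colne–Linby: 3.6+1.7+1.3+3.9+8.1 = 18.6
The minimum is 16.1 km via Kelso–Neston–Marden–Linby.

16.1 km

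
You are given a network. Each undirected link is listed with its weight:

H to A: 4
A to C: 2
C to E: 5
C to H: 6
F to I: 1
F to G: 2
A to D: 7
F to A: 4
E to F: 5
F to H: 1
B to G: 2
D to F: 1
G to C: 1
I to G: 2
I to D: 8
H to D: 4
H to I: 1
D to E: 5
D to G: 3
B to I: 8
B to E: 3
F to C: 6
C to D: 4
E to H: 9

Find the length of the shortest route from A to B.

Shortest distances from A:
A: 0
C: 2  (via A)
G: 3  (via C)
F: 4  (via A)
H: 4  (via A)
B: 5  (via G)
Shortest route: A → C → G → B = 5.

5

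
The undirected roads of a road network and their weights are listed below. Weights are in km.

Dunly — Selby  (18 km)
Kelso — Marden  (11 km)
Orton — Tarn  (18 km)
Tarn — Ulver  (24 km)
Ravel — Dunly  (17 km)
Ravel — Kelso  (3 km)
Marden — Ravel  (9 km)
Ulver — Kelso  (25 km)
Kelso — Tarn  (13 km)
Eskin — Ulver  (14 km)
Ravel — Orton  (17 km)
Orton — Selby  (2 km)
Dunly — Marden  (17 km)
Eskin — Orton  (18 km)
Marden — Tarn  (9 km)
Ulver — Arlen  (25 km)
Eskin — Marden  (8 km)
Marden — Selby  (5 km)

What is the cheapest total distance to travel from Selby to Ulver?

27 km

Candidate routes:
Selby - Marden - Kelso - Ulver: 5+11+25 = 41
Selby - Orton - Eskin - Ulver: 2+18+14 = 34
Selby - Marden - Tarn - Ulver: 5+9+24 = 38
Selby - Marden - Eskin - Ulver: 5+8+14 = 27
Cheapest is Selby - Marden - Eskin - Ulver at 27 km.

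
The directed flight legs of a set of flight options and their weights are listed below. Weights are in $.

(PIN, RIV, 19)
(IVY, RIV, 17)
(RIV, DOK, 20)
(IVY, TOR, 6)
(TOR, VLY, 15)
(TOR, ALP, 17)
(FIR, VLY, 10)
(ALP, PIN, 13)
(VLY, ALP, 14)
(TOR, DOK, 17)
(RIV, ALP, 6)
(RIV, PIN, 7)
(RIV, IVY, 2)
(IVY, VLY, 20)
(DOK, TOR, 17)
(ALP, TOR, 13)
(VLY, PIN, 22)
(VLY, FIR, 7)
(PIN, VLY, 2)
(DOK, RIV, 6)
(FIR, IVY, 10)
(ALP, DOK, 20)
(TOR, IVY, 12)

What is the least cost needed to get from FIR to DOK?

$33

Settle nodes by increasing distance from FIR:
FIR: 0
IVY: 10  (via FIR)
VLY: 10  (via FIR)
TOR: 16  (via IVY)
ALP: 24  (via VLY)
RIV: 27  (via IVY)
PIN: 32  (via VLY)
DOK: 33  (via TOR)
Shortest route: FIR → IVY → TOR → DOK = $33.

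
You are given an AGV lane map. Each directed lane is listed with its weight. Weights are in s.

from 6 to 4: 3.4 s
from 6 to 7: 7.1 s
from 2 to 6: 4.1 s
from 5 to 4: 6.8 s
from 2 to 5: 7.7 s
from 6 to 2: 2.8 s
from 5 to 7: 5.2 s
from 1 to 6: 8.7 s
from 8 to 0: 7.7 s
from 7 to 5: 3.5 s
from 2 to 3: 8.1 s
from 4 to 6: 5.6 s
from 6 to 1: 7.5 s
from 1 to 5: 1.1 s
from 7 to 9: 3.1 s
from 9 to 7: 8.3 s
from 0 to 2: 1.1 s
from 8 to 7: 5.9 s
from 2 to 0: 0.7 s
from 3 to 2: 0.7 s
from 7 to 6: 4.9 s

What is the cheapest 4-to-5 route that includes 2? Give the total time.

Shortest 4→2: 4–6–2 = 8.4
Best 2 to 5: 2–5 costing 7.7
Total via 2: 8.4 + 7.7 = 16.1 s.

16.1 s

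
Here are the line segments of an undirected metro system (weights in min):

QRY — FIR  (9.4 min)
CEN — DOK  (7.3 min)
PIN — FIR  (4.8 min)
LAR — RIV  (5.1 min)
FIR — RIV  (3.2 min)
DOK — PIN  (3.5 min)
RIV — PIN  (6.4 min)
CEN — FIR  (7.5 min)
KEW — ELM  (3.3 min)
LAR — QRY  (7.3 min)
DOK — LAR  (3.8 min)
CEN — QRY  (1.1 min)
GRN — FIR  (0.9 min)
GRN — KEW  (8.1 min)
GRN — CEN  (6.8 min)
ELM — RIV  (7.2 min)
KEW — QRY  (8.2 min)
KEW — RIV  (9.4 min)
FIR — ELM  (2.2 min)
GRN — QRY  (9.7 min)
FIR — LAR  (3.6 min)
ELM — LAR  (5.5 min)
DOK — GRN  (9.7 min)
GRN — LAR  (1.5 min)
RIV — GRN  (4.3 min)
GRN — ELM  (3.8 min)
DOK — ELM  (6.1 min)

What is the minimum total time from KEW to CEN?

9.3 min

Shortest distances from KEW:
KEW: 0
ELM: 3.3  (via KEW)
FIR: 5.5  (via ELM)
GRN: 6.4  (via FIR)
LAR: 7.9  (via GRN)
QRY: 8.2  (via KEW)
RIV: 8.7  (via FIR)
CEN: 9.3  (via QRY)
Shortest route: KEW → QRY → CEN = 9.3 min.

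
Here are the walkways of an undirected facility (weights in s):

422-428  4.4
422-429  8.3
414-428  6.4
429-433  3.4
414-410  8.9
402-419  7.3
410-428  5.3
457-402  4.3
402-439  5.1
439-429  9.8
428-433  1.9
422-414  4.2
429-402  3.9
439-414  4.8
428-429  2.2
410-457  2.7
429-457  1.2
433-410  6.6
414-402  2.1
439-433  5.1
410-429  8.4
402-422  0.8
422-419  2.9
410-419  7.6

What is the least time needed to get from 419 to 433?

9.2 s

Compare a few routes:
419–422–402–457–429–433: 2.9+0.8+4.3+1.2+3.4 = 12.6
419–422–402–429–433: 2.9+0.8+3.9+3.4 = 11
419–422–428–433: 2.9+4.4+1.9 = 9.2
419–422–402–429–428–433: 2.9+0.8+3.9+2.2+1.9 = 11.7
Cheapest is 419–422–428–433 at 9.2 s.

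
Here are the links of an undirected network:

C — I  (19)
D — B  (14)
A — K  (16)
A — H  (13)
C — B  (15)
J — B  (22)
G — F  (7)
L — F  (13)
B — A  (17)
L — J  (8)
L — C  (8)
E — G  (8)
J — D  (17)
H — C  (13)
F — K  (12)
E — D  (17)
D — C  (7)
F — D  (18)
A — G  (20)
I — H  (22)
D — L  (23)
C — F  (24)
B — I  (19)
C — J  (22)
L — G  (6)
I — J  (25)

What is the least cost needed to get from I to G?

Candidate routes:
I - C - L - G: 19+8+6 = 33
I - J - L - G: 25+8+6 = 39
Cheapest is I - C - L - G at 33.

33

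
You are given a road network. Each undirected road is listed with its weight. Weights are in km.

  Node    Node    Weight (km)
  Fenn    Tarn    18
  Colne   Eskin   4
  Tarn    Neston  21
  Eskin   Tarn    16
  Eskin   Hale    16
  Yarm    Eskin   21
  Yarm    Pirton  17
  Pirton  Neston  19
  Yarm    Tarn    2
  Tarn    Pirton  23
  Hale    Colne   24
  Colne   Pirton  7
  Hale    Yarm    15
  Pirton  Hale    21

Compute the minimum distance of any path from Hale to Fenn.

Running Dijkstra from Hale:
Hale: 0
Yarm: 15  (via Hale)
Eskin: 16  (via Hale)
Tarn: 17  (via Yarm)
Colne: 20  (via Eskin)
Pirton: 21  (via Hale)
Fenn: 35  (via Tarn)
Shortest route: Hale → Yarm → Tarn → Fenn = 35 km.

35 km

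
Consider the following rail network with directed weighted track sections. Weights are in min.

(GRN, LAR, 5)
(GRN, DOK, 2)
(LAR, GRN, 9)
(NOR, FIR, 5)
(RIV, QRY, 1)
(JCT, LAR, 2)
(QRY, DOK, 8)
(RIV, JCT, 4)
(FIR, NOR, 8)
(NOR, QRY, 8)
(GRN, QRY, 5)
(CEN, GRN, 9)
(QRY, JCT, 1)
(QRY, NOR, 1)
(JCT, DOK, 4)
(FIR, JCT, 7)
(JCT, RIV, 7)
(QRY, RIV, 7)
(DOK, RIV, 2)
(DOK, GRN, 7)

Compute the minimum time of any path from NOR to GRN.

Running Dijkstra from NOR:
NOR: 0
FIR: 5  (via NOR)
QRY: 8  (via NOR)
JCT: 9  (via QRY)
LAR: 11  (via JCT)
DOK: 13  (via JCT)
RIV: 15  (via QRY)
GRN: 20  (via LAR)
Shortest route: NOR → QRY → JCT → LAR → GRN = 20 min.

20 min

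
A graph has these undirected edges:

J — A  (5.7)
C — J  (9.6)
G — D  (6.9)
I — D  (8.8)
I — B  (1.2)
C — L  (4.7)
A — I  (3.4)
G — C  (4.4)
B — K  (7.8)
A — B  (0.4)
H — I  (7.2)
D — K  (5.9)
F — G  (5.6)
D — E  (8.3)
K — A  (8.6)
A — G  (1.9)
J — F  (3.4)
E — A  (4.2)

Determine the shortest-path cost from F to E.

Running Dijkstra from F:
F: 0
J: 3.4  (via F)
G: 5.6  (via F)
A: 7.5  (via G)
B: 7.9  (via A)
I: 9.1  (via B)
C: 10  (via G)
E: 11.7  (via A)
Shortest route: F–G–A–E = 11.7.

11.7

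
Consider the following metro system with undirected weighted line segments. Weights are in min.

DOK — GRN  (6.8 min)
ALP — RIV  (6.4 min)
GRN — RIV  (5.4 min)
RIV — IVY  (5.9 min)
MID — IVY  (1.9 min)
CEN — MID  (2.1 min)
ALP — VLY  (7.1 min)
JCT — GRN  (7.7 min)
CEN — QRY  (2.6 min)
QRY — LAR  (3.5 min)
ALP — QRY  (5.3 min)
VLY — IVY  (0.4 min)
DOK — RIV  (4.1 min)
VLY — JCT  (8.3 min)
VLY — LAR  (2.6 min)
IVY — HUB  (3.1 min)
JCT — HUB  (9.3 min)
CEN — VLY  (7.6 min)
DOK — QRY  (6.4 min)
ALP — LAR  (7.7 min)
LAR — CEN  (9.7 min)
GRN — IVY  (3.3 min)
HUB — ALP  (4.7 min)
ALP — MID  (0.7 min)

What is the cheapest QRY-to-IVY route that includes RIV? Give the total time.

16.4 min

Shortest QRY→RIV: QRY–DOK–RIV = 10.5
Shortest RIV→IVY: RIV–IVY = 5.9
Total via RIV: 10.5 + 5.9 = 16.4 min.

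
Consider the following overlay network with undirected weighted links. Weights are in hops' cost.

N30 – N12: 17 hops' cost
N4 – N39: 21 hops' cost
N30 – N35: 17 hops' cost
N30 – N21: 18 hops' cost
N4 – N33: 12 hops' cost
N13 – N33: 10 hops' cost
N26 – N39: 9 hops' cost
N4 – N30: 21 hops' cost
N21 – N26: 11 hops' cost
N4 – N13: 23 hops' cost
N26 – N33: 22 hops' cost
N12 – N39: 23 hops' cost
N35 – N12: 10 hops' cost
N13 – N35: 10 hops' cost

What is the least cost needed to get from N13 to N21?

Candidate routes:
N13–N35–N30–N21: 10+17+18 = 45
N13–N33–N26–N21: 10+22+11 = 43
N13–N35–N12–N30–N21: 10+10+17+18 = 55
The minimum is 43 hops' cost via N13–N33–N26–N21.

43 hops' cost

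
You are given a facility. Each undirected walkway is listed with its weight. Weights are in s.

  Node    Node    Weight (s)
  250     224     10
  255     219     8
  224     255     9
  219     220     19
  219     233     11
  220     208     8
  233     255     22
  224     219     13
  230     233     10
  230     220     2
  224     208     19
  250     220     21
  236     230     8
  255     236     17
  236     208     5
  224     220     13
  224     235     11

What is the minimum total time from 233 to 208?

Settle nodes by increasing distance from 233:
233: 0
230: 10  (via 233)
219: 11  (via 233)
220: 12  (via 230)
236: 18  (via 230)
255: 19  (via 219)
208: 20  (via 220)
Shortest route: 233 → 230 → 220 → 208 = 20 s.

20 s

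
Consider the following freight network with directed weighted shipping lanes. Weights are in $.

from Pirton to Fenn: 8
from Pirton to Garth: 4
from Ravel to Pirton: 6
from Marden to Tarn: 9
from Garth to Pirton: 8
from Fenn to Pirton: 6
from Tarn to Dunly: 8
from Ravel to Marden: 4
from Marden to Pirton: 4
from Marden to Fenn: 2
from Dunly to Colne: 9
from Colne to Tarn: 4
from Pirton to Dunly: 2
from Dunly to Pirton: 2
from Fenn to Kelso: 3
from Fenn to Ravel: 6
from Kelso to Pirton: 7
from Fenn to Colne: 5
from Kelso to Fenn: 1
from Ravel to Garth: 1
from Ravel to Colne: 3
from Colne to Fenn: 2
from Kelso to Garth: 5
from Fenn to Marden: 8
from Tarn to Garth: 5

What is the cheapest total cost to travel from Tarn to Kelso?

Candidate routes:
Tarn–Garth–Pirton–Dunly–Colne–Fenn–Kelso: 5+8+2+9+2+3 = 29
Tarn–Garth–Pirton–Fenn–Kelso: 5+8+8+3 = 24
Tarn–Dunly–Colne–Fenn–Kelso: 8+9+2+3 = 22
Tarn–Dunly–Pirton–Fenn–Kelso: 8+2+8+3 = 21
The minimum is $21 via Tarn–Dunly–Pirton–Fenn–Kelso.

$21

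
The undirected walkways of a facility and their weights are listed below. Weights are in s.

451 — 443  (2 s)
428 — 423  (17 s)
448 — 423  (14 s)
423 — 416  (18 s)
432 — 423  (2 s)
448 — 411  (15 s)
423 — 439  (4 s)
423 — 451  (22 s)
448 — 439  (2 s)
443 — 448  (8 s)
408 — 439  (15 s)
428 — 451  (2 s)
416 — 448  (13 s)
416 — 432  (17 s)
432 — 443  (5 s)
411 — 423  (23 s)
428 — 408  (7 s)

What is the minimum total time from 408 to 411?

Settle nodes by increasing distance from 408:
408: 0
428: 7  (via 408)
451: 9  (via 428)
443: 11  (via 451)
439: 15  (via 408)
432: 16  (via 443)
448: 17  (via 439)
423: 18  (via 432)
416: 30  (via 448)
411: 32  (via 448)
Shortest route: 408 → 439 → 448 → 411 = 32 s.

32 s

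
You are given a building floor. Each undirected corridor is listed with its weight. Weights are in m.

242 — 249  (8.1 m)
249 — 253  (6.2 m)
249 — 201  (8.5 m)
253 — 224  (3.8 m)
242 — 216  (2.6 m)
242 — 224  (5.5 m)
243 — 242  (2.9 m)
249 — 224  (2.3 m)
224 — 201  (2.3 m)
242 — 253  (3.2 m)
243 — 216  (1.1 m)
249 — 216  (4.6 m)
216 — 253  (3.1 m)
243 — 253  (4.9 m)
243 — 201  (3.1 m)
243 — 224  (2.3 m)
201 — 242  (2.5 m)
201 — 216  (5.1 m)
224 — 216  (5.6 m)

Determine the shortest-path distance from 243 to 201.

3.1 m

Running Dijkstra from 243:
243: 0
216: 1.1  (via 243)
224: 2.3  (via 243)
242: 2.9  (via 243)
201: 3.1  (via 243)
Shortest route: 243–201 = 3.1 m.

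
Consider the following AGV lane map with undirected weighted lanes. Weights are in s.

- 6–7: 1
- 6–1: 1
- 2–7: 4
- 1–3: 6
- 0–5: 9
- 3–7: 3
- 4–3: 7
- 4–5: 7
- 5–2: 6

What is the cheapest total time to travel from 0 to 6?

Candidate routes:
0 → 5 → 4 → 3 → 7 → 6: 9+7+7+3+1 = 27
0 → 5 → 2 → 7 → 3 → 1 → 6: 9+6+4+3+6+1 = 29
0 → 5 → 2 → 7 → 6: 9+6+4+1 = 20
Cheapest is 0 → 5 → 2 → 7 → 6 at 20 s.

20 s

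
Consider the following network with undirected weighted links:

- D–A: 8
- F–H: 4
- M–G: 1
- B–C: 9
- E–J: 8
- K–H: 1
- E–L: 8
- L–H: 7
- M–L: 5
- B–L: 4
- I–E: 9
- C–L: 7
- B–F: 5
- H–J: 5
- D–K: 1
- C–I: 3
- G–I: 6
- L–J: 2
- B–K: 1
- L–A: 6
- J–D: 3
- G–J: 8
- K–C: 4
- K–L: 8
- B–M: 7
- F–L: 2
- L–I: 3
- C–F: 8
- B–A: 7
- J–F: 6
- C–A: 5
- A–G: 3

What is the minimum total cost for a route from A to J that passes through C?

Shortest A→C: A–C = 5
Best C to J: C–K–D–J costing 8
Total via C: 5 + 8 = 13.

13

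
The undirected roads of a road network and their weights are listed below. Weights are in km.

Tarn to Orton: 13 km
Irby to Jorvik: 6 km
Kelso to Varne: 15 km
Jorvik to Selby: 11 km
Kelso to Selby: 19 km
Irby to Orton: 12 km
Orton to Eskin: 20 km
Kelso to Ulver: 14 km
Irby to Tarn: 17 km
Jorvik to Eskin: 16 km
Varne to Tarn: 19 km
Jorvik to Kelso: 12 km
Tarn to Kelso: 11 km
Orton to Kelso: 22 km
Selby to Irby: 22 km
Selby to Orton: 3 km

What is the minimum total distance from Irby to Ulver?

Enumerating some paths:
Irby–Orton–Kelso–Ulver: 12+22+14 = 48
Irby–Orton–Selby–Kelso–Ulver: 12+3+19+14 = 48
Irby–Tarn–Kelso–Ulver: 17+11+14 = 42
Irby–Jorvik–Kelso–Ulver: 6+12+14 = 32
Cheapest is Irby–Jorvik–Kelso–Ulver at 32 km.

32 km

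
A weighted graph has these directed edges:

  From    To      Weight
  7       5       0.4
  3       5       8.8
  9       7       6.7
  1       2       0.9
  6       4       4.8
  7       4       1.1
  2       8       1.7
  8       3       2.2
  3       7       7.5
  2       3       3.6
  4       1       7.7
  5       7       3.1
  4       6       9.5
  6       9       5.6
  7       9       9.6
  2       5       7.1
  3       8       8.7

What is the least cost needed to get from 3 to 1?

Running Dijkstra from 3:
3: 0
7: 7.5  (via 3)
5: 7.9  (via 7)
4: 8.6  (via 7)
8: 8.7  (via 3)
1: 16.3  (via 4)
Shortest route: 3–7–4–1 = 16.3.

16.3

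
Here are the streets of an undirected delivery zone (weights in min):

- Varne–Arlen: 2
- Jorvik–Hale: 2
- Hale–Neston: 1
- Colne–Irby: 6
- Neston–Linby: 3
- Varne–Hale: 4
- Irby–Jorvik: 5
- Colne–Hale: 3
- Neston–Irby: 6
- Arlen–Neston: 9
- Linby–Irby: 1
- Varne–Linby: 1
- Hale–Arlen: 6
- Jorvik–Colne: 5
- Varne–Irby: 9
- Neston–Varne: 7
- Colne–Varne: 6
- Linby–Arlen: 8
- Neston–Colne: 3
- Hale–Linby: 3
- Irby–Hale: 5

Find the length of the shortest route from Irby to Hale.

4 min

Candidate routes:
Irby–Linby–Neston–Hale: 1+3+1 = 5
Irby–Linby–Hale: 1+3 = 4
Irby–Hale: 5 = 5
Cheapest is Irby–Linby–Hale at 4 min.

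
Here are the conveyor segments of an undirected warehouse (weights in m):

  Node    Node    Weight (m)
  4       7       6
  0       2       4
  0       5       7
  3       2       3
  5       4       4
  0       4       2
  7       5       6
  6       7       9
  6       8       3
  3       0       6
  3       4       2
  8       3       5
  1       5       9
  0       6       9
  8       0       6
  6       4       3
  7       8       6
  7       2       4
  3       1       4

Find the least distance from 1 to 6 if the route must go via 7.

Best 1 to 7: 1 → 3 → 2 → 7 costing 11
Best 7 to 6: 7 → 6 costing 9
Total via 7: 11 + 9 = 20 m.

20 m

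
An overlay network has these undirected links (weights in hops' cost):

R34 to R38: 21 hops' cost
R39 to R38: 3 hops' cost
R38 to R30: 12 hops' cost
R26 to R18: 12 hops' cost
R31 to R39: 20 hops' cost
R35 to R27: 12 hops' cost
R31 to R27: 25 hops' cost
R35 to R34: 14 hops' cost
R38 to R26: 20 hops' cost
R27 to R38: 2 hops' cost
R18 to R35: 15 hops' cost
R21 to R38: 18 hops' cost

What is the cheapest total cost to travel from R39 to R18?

Compare a few routes:
R39 → R38 → R34 → R35 → R18: 3+21+14+15 = 53
R39 → R38 → R27 → R35 → R18: 3+2+12+15 = 32
R39 → R31 → R27 → R35 → R18: 20+25+12+15 = 72
R39 → R38 → R26 → R18: 3+20+12 = 35
Cheapest is R39 → R38 → R27 → R35 → R18 at 32 hops' cost.

32 hops' cost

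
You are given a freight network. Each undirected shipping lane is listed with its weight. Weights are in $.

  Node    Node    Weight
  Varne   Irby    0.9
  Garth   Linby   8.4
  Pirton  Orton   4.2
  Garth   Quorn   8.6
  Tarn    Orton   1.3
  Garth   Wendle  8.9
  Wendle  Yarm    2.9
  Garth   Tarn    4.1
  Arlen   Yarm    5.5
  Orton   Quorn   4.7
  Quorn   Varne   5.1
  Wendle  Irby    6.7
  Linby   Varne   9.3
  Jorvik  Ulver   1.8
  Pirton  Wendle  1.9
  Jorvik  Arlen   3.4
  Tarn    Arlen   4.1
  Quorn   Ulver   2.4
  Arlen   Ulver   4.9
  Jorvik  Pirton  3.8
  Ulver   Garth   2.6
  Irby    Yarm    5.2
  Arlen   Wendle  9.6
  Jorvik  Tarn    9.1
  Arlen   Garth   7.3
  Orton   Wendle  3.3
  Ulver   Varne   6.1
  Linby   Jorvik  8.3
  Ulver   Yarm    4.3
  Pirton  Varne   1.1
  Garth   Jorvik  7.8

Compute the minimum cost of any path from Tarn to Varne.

$6.6

Shortest distances from Tarn:
Tarn: 0
Orton: 1.3  (via Tarn)
Garth: 4.1  (via Tarn)
Arlen: 4.1  (via Tarn)
Wendle: 4.6  (via Orton)
Pirton: 5.5  (via Orton)
Quorn: 6  (via Orton)
Varne: 6.6  (via Pirton)
Shortest route: Tarn–Orton–Pirton–Varne = $6.6.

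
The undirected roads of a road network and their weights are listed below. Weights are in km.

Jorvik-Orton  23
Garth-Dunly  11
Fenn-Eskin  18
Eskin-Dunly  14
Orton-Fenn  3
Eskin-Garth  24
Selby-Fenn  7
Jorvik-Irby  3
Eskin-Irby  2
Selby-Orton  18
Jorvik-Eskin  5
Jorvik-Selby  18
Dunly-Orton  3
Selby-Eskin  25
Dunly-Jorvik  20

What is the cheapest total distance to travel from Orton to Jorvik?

22 km

Enumerating some paths:
Orton–Dunly–Eskin–Jorvik: 3+14+5 = 22
Orton–Dunly–Jorvik: 3+20 = 23
The minimum is 22 km via Orton–Dunly–Eskin–Jorvik.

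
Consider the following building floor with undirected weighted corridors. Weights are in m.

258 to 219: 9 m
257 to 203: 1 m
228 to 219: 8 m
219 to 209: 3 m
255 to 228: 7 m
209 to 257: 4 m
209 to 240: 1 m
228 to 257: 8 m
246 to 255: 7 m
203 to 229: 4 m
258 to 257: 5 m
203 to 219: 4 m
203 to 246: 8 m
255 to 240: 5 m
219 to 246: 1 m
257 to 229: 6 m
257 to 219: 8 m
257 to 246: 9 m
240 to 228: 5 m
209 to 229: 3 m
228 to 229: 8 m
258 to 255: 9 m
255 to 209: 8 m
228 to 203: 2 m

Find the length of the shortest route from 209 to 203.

5 m

Running Dijkstra from 209:
209: 0
240: 1  (via 209)
229: 3  (via 209)
219: 3  (via 209)
257: 4  (via 209)
246: 4  (via 219)
203: 5  (via 257)
Shortest route: 209 → 257 → 203 = 5 m.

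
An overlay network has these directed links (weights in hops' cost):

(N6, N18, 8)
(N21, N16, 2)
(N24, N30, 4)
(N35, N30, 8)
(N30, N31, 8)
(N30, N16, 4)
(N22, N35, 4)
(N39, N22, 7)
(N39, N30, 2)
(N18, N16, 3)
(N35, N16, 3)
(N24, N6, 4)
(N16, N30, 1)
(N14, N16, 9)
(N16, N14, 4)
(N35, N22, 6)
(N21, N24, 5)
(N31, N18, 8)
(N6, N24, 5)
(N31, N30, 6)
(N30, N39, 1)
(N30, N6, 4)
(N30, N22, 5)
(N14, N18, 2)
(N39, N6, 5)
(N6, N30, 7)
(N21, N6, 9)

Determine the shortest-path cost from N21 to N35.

Compare a few routes:
N21 → N24 → N30 → N22 → N35: 5+4+5+4 = 18
N21 → N16 → N30 → N22 → N35: 2+1+5+4 = 12
N21 → N16 → N30 → N39 → N22 → N35: 2+1+1+7+4 = 15
Cheapest is N21 → N16 → N30 → N22 → N35 at 12 hops' cost.

12 hops' cost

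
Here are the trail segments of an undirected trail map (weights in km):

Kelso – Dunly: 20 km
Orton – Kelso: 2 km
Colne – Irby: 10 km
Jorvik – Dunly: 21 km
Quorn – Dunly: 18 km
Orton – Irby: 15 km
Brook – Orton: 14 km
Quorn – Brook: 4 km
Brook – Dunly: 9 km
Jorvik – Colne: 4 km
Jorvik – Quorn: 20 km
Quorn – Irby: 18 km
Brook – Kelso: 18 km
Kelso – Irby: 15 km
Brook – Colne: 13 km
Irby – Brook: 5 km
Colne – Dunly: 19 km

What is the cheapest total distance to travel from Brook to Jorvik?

17 km

Shortest distances from Brook:
Brook: 0
Quorn: 4  (via Brook)
Irby: 5  (via Brook)
Dunly: 9  (via Brook)
Colne: 13  (via Brook)
Orton: 14  (via Brook)
Kelso: 16  (via Orton)
Jorvik: 17  (via Colne)
Shortest route: Brook → Colne → Jorvik = 17 km.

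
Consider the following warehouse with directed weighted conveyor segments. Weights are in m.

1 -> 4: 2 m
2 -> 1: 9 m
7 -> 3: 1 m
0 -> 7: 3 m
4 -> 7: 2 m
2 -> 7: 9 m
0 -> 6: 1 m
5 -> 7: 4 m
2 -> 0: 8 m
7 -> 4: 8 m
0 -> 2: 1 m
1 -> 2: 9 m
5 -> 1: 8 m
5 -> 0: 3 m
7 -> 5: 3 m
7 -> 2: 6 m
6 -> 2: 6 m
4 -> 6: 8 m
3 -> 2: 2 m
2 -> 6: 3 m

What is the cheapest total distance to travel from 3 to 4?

Running Dijkstra from 3:
3: 0
2: 2  (via 3)
6: 5  (via 2)
0: 10  (via 2)
1: 11  (via 2)
7: 11  (via 2)
4: 13  (via 1)
Shortest route: 3 → 2 → 1 → 4 = 13 m.

13 m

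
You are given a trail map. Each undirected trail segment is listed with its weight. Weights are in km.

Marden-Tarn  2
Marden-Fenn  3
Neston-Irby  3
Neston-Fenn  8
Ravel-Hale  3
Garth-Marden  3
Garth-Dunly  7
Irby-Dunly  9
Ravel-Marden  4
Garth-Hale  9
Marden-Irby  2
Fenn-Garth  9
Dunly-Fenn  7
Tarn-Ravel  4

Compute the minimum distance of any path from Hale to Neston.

12 km

Enumerating some paths:
Hale → Ravel → Marden → Irby → Neston: 3+4+2+3 = 12
Hale → Ravel → Tarn → Marden → Irby → Neston: 3+4+2+2+3 = 14
Cheapest is Hale → Ravel → Marden → Irby → Neston at 12 km.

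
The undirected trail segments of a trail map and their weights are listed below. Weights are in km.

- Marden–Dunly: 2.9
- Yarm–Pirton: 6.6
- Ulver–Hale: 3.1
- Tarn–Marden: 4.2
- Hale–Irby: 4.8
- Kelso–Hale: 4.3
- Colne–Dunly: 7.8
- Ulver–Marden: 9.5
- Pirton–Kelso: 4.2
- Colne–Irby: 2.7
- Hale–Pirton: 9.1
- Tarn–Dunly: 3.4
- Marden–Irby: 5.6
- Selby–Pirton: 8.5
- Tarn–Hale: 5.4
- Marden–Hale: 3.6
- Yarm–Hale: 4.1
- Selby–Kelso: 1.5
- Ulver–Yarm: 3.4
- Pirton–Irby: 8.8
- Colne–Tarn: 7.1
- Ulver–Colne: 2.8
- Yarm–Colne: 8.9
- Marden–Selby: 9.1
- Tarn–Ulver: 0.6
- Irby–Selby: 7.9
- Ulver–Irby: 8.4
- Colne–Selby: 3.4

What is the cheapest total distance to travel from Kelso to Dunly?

Enumerating some paths:
Kelso → Hale → Ulver → Tarn → Dunly: 4.3+3.1+0.6+3.4 = 11.4
Kelso → Hale → Marden → Dunly: 4.3+3.6+2.9 = 10.8
Kelso → Selby → Colne → Ulver → Tarn → Dunly: 1.5+3.4+2.8+0.6+3.4 = 11.7
Kelso → Selby → Colne → Dunly: 1.5+3.4+7.8 = 12.7
Cheapest is Kelso → Hale → Marden → Dunly at 10.8 km.

10.8 km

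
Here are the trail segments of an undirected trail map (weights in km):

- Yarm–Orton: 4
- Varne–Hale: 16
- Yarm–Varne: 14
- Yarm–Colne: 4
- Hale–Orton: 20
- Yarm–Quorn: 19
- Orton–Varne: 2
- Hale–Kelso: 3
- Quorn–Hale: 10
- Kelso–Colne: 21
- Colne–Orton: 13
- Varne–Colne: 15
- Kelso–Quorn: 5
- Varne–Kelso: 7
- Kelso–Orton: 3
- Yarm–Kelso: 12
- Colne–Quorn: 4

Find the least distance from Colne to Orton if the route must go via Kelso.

Best Colne to Kelso: Colne–Quorn–Kelso costing 9
Best Kelso to Orton: Kelso–Orton costing 3
Total via Kelso: 9 + 3 = 12 km.

12 km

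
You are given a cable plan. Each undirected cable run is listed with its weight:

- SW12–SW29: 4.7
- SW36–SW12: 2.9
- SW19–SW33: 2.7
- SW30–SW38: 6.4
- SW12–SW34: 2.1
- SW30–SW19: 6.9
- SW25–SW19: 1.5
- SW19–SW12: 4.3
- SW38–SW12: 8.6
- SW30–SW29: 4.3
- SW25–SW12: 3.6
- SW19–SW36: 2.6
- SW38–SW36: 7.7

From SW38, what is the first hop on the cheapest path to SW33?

Compare a few routes:
SW38 → SW36 → SW19 → SW33: 7.7+2.6+2.7 = 13
SW38 → SW12 → SW19 → SW33: 8.6+4.3+2.7 = 15.6
Cheapest is SW38 → SW36 → SW19 → SW33 at 13.
So from SW38 the first move is to SW36.

SW36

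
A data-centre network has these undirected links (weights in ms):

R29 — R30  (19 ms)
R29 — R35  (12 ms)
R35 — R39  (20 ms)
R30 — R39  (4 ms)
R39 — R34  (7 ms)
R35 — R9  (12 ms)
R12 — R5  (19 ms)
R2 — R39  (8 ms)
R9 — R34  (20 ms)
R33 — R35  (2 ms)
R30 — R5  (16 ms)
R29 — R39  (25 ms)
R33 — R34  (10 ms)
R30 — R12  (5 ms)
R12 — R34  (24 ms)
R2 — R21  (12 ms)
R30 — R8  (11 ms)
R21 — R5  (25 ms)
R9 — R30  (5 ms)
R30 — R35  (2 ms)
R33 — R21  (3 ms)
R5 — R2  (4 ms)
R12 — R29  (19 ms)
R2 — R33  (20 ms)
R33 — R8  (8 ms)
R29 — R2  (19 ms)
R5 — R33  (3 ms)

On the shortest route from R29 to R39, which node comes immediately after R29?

Candidate routes:
R29 → R30 → R39: 19+4 = 23
R29 → R35 → R30 → R39: 12+2+4 = 18
The minimum is 18 ms via R29 → R35 → R30 → R39.
So from R29 the first move is to R35.

R35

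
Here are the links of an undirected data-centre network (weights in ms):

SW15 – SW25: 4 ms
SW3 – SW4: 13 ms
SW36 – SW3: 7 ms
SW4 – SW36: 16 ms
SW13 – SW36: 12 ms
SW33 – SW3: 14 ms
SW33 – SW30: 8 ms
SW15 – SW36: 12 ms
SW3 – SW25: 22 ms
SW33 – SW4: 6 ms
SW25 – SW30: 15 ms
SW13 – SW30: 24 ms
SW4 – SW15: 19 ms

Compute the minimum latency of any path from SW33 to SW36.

21 ms

Settle nodes by increasing distance from SW33:
SW33: 0
SW4: 6  (via SW33)
SW30: 8  (via SW33)
SW3: 14  (via SW33)
SW36: 21  (via SW3)
Shortest route: SW33–SW3–SW36 = 21 ms.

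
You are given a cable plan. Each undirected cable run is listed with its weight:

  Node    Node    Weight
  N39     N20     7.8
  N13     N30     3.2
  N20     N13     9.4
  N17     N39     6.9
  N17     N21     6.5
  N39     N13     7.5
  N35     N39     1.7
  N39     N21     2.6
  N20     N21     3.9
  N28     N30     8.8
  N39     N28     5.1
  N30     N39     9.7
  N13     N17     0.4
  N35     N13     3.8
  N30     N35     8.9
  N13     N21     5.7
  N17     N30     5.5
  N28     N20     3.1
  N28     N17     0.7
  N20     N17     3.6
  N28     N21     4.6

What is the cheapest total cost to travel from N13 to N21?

5.7

Enumerating some paths:
N13–N17–N20–N21: 0.4+3.6+3.9 = 7.9
N13–N21: 5.7 = 5.7
N13–N17–N21: 0.4+6.5 = 6.9
The minimum is 5.7 via N13–N21.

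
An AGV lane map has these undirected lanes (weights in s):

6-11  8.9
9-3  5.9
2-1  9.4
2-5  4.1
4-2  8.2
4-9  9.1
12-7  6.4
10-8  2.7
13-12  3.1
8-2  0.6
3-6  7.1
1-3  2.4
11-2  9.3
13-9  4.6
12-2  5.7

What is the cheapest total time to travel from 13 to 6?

17.6 s

Settle nodes by increasing distance from 13:
13: 0
12: 3.1  (via 13)
9: 4.6  (via 13)
2: 8.8  (via 12)
8: 9.4  (via 2)
7: 9.5  (via 12)
3: 10.5  (via 9)
10: 12.1  (via 8)
1: 12.9  (via 3)
5: 12.9  (via 2)
4: 13.7  (via 9)
6: 17.6  (via 3)
Shortest route: 13 → 9 → 3 → 6 = 17.6 s.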